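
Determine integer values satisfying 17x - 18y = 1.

Step 1: Check solvability.
gcd(17, 18) = 1
Since 1 divides 1, solutions exist.

Step 2: Apply extended Euclidean algorithm to find gcd.
We find integers such that 17*x0 + 18*y0 = 1

Step 3: Scale the particular solution.
Multiply by 1/1 = 1:
x = -1, y = -1

Step 4: Verify.
17*(-1) - 18*(-1) = 1 = 1 ✓

x = -1, y = -1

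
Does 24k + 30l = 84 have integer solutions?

Step 1: Compute gcd(24, 30).
gcd(24, 30) = 6

Step 2: Check divisibility.
Does 6 divide 84? 84 = 6 x 14, so yes.

By the theorem on linear Diophantine equations, 24k + 30l = 84 has integer solutions if and only if gcd(24, 30) divides 84. Since 6 | 84, solutions exist.

Yes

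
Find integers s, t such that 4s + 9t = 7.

Step 1: Check solvability.
gcd(4, 9) = 1
Since 1 divides 7, solutions exist.

Step 2: Apply extended Euclidean algorithm to find gcd.
We find integers such that 4*x0 + 9*y0 = 1

Step 3: Scale the particular solution.
Multiply by 7/1 = 7:
s = -14, t = 7

Step 4: Verify.
4*(-14) + 9*(7) = 7 = 7 ✓

s = -14, t = 7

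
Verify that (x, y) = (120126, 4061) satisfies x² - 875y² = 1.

Compute x² = 120126² = 14430255876
Compute 875y² = 875·4061² = 875·16491721 = 14430255875
x² - 875y² = 14430255876 - 14430255875 = 1
Since this equals 1, (120126, 4061) is a solution.

Yes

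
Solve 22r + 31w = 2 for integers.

Step 1: Check solvability.
gcd(22, 31) = 1
Since 1 divides 2, solutions exist.

Step 2: Apply extended Euclidean algorithm to find gcd.
We find integers such that 22*x0 + 31*y0 = 1

Step 3: Scale the particular solution.
Multiply by 2/1 = 2:
r = -14, w = 10

Step 4: Verify.
22*(-14) + 31*(10) = 2 = 2 ✓

r = -14, w = 10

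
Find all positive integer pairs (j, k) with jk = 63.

The positive divisors of 63 are: 1, 3, 7, 9, 21, 63.
Each divisor d gives the pair (d, 63/d):
(1, 63), (3, 21), (7, 9), (9, 7), (21, 3), (63, 1)

(1, 63), (3, 21), (7, 9), (9, 7), (21, 3), (63, 1)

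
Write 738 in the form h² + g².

We need to find integers h, g > 0 such that h² + g² = 738.
Trying h = 3: g² = 738 - 3² = 738 - 9 = 729
g = 27
Check: 3² + 27² = 9 + 729 = 738 ✓

738 = 3² + 27²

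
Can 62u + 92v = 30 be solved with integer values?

Step 1: Compute gcd(62, 92).
gcd(62, 92) = 2

Step 2: Check divisibility.
Does 2 divide 30? 30 = 2 x 15, so yes.

By the theorem on linear Diophantine equations, 62u + 92v = 30 has integer solutions if and only if gcd(62, 92) divides 30. Since 2 | 30, solutions exist.

Yes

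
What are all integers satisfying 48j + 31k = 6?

Step 1: Compute gcd(48, 31) = 1.
Since 1 divides 6, solutions exist.

Step 2: Find a particular solution using extended Euclidean algorithm.
We get j₀ = 66, k₀ = -102.
Check: 48*66 + 31*-102 = 6 = 6 ✓

Step 3: Write the general solution.
j = 66 + (31/1)t = 66 + 31t
k = -102 - (48/1)t = -102 - 48t
for any integer t.

j = 66 + 31t, k = -102 - 48t for integer t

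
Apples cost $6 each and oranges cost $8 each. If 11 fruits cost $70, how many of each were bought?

Let a = apples, o = oranges.
a + o = 11
6a + 8o = 70
Substitute o = 11 - a:
6a + 8(11 - a) = 70
(6 - 8)a = 70 - 88
-2a = -18
a = 9, o = 11 - 9 = 2

Apples: 9, Oranges: 2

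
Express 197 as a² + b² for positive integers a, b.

We need to find integers a, b > 0 such that a² + b² = 197.
Trying a = 1: b² = 197 - 1² = 197 - 1 = 196
b = 14
Check: 1² + 14² = 1 + 196 = 197 ✓

197 = 1² + 14²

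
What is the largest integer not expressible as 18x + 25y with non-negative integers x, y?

For two coprime denominations a and b, the Frobenius number (largest value not representable as a non-negative combination) is ab - a - b.
Here gcd(18, 25) = 1, so they are coprime.
F(18, 25) = 18·25 - 18 - 25 = 450 - 43 = 407

407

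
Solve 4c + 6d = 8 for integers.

Step 1: Check solvability.
gcd(4, 6) = 2
Since 2 divides 8, solutions exist.

Step 2: Apply extended Euclidean algorithm to find gcd.
We find integers such that 4*x0 + 6*y0 = 2

Step 3: Scale the particular solution.
Multiply by 8/2 = 4:
c = -4, d = 4

Step 4: Verify.
4*(-4) + 6*(4) = 8 = 8 ✓

c = -4, d = 4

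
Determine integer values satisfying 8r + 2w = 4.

Step 1: Check solvability.
gcd(8, 2) = 2
Since 2 divides 4, solutions exist.

Step 2: Apply extended Euclidean algorithm to find gcd.
We find integers such that 8*x0 + 2*y0 = 2

Step 3: Scale the particular solution.
Multiply by 4/2 = 2:
r = 0, w = 2

Step 4: Verify.
8*(0) + 2*(2) = 4 = 4 ✓

r = 0, w = 2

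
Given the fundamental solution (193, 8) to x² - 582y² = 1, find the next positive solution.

Solutions to x² - Dy² = 1 are generated by powers of (x₀ + y₀√D).
The next solution satisfies x₁ + y₁√582 = (x₀ + y₀√582)², giving:
x₁ = x₀² + 582y₀² = 193² + 582·8² = 37249 + 37248 = 74497
y₁ = 2x₀y₀ = 2·193·8 = 3088

Verify: 74497² - 582·3088² = 5549803009 - 5549803008 = 1 ✓

x = 74497, y = 3088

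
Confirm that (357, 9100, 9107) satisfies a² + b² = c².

Compute a² + b² = 357² + 9100² = 127449 + 82810000 = 82937449
Compute c² = 9107² = 82937449
Since 82937449 = 82937449, confirmed.

Yes, it is a Pythagorean triple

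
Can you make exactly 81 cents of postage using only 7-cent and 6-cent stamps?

We need non-negative x, y with 7x + 6y = 81.
gcd(7, 6) = 1 divides 81, so integer solutions exist.
Search for a non-negative one: x = 3 gives 6y = 81 - 21 = 60, so y = 10.
Check: 7·3 + 6·10 = 81 ✓

Yes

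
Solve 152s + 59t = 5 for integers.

Step 1: Check solvability.
gcd(152, 59) = 1
Since 1 divides 5, solutions exist.

Step 2: Apply extended Euclidean algorithm to find gcd.
We find integers such that 152*x0 + 59*y0 = 1

Step 3: Scale the particular solution.
Multiply by 5/1 = 5:
s = -130, t = 335

Step 4: Verify.
152*(-130) + 59*(335) = 5 = 5 ✓

s = -130, t = 335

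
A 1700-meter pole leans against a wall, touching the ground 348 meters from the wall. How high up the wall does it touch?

The ladder, wall, and ground form a right triangle with hypotenuse 1700 and one leg 348.
By the Pythagorean theorem: h² = 1700² - 348² = 2890000 - 121104 = 2768896
h = √2768896 = 1664 meters

1664 meters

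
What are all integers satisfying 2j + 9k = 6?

Step 1: Compute gcd(2, 9) = 1.
Since 1 divides 6, solutions exist.

Step 2: Find a particular solution using extended Euclidean algorithm.
We get j₀ = -24, k₀ = 6.
Check: 2*-24 + 9*6 = 6 = 6 ✓

Step 3: Write the general solution.
j = -24 + (9/1)t = -24 + 9t
k = 6 - (2/1)t = 6 - 2t
for any integer t.

j = -24 + 9t, k = 6 - 2t for integer t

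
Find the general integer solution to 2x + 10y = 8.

Step 1: Compute gcd(2, 10) = 2.
Since 2 divides 8, solutions exist.

Step 2: Find a particular solution using extended Euclidean algorithm.
We get x₀ = 4, y₀ = 0.
Check: 2*4 + 10*0 = 8 = 8 ✓

Step 3: Write the general solution.
x = 4 + (10/2)t = 4 + 5t
y = 0 - (2/2)t = 0 - 1t
for any integer t.

x = 4 + 5t, y = 0 - 1t for integer t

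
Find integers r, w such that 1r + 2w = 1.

Step 1: Check solvability.
gcd(1, 2) = 1
Since 1 divides 1, solutions exist.

Step 2: Apply extended Euclidean algorithm to find gcd.
We find integers such that 1*x0 + 2*y0 = 1

Step 3: Scale the particular solution.
Multiply by 1/1 = 1:
r = 1, w = 0

Step 4: Verify.
1*(1) + 2*(0) = 1 = 1 ✓

r = 1, w = 0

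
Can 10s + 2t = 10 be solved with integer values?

Step 1: Compute gcd(10, 2).
gcd(10, 2) = 2

Step 2: Check divisibility.
Does 2 divide 10? 10 = 2 x 5, so yes.

By the theorem on linear Diophantine equations, 10s + 2t = 10 has integer solutions if and only if gcd(10, 2) divides 10. Since 2 | 10, solutions exist.

Yes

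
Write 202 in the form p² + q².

We need to find integers p, q > 0 such that p² + q² = 202.
Trying p = 9: q² = 202 - 9² = 202 - 81 = 121
q = 11
Check: 9² + 11² = 81 + 121 = 202 ✓

202 = 9² + 11²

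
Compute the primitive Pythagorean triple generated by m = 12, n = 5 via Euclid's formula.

a = m² - n² = 144 - 25 = 119
b = 2mn = 2·12·5 = 120
c = m² + n² = 144 + 25 = 169
Verify: 119² + 120² = 14161 + 14400 = 28561 = 169² ✓

(119, 120, 169)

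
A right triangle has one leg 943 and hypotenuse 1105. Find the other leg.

b² = c² - a² = 1221025 - 889249 = 331776
b = 576

576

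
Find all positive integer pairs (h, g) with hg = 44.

The positive divisors of 44 are: 1, 2, 4, 11, 22, 44.
Each divisor d gives the pair (d, 44/d):
(1, 44), (2, 22), (4, 11), (11, 4), (22, 2), (44, 1)

(1, 44), (2, 22), (4, 11), (11, 4), (22, 2), (44, 1)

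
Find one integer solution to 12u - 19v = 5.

Step 1: Check solvability.
gcd(12, 19) = 1
Since 1 divides 5, solutions exist.

Step 2: Apply extended Euclidean algorithm to find gcd.
We find integers such that 12*x0 + 19*y0 = 1

Step 3: Scale the particular solution.
Multiply by 5/1 = 5:
u = 40, v = 25

Step 4: Verify.
12*(40) - 19*(25) = 5 = 5 ✓

u = 40, v = 25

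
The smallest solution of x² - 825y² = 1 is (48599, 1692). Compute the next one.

Solutions to x² - Dy² = 1 are generated by powers of (x₀ + y₀√D).
The next solution satisfies x₁ + y₁√825 = (x₀ + y₀√825)², giving:
x₁ = x₀² + 825y₀² = 48599² + 825·1692² = 2361862801 + 2361862800 = 4723725601
y₁ = 2x₀y₀ = 2·48599·1692 = 164459016

Verify: 4723725601² - 825·164459016² = 22313583553542811201 - 22313583553542811200 = 1 ✓

x = 4723725601, y = 164459016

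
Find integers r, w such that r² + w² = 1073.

We need to find integers r, w > 0 such that r² + w² = 1073.
Trying r = 7: w² = 1073 - 7² = 1073 - 49 = 1024
w = 32
Check: 7² + 32² = 49 + 1024 = 1073 ✓

1073 = 7² + 32²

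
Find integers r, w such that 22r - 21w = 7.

Step 1: Check solvability.
gcd(22, 21) = 1
Since 1 divides 7, solutions exist.

Step 2: Apply extended Euclidean algorithm to find gcd.
We find integers such that 22*x0 + 21*y0 = 1

Step 3: Scale the particular solution.
Multiply by 7/1 = 7:
r = 7, w = 7

Step 4: Verify.
22*(7) - 21*(7) = 7 = 7 ✓

r = 7, w = 7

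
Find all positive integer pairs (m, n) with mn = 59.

The positive divisors of 59 are: 1, 59.
Each divisor d gives the pair (d, 59/d):
(1, 59), (59, 1)

(1, 59), (59, 1)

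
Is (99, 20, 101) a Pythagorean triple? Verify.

Compute a² + b² = 99² + 20² = 9801 + 400 = 10201
Compute c² = 101² = 10201
Since 10201 = 10201, confirmed.

Yes, it is a Pythagorean triple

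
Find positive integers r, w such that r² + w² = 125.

Search for r with 125 - r² a perfect square.
r = 2: 125 - 2² = 125 - 4 = 121 = 11² ✓
So r = 2, w = 11.

r = 2, w = 11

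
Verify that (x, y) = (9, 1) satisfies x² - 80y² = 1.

Compute x² = 9² = 81
Compute 80y² = 80·1² = 80·1 = 80
x² - 80y² = 81 - 80 = 1
Since this equals 1, (9, 1) is a solution.

Yes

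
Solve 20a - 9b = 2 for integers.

Step 1: Check solvability.
gcd(20, 9) = 1
Since 1 divides 2, solutions exist.

Step 2: Apply extended Euclidean algorithm to find gcd.
We find integers such that 20*x0 + 9*y0 = 1

Step 3: Scale the particular solution.
Multiply by 2/1 = 2:
a = -8, b = -18

Step 4: Verify.
20*(-8) - 9*(-18) = 2 = 2 ✓

a = -8, b = -18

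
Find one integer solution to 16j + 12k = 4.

Step 1: Check solvability.
gcd(16, 12) = 4
Since 4 divides 4, solutions exist.

Step 2: Apply extended Euclidean algorithm to find gcd.
We find integers such that 16*x0 + 12*y0 = 4

Step 3: Scale the particular solution.
Multiply by 4/4 = 1:
j = 1, k = -1

Step 4: Verify.
16*(1) + 12*(-1) = 4 = 4 ✓

j = 1, k = -1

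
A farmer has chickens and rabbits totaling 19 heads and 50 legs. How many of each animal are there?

Let c = chickens, r = rabbits.
Heads: c + r = 19
Legs: 2c + 4r = 50
From the first equation, c = 19 - r. Substitute:
2(19 - r) + 4r = 50
38 + 2r = 50
r = (50 - 38)/2 = 6
c = 19 - 6 = 13

Chickens: 13, Rabbits: 6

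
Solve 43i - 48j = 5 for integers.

Step 1: Check solvability.
gcd(43, 48) = 1
Since 1 divides 5, solutions exist.

Step 2: Apply extended Euclidean algorithm to find gcd.
We find integers such that 43*x0 + 48*y0 = 1

Step 3: Scale the particular solution.
Multiply by 5/1 = 5:
i = 95, j = 85

Step 4: Verify.
43*(95) - 48*(85) = 5 = 5 ✓

i = 95, j = 85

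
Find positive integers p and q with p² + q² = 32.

We need to find integers p, q > 0 such that p² + q² = 32.
Trying p = 4: q² = 32 - 4² = 32 - 16 = 16
q = 4
Check: 4² + 4² = 16 + 16 = 32 ✓

32 = 4² + 4²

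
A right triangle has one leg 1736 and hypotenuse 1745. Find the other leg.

a² = c² - b² = 3045025 - 3013696 = 31329
a = 177

177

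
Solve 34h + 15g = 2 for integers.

Step 1: Check solvability.
gcd(34, 15) = 1
Since 1 divides 2, solutions exist.

Step 2: Apply extended Euclidean algorithm to find gcd.
We find integers such that 34*x0 + 15*y0 = 1

Step 3: Scale the particular solution.
Multiply by 2/1 = 2:
h = 8, g = -18

Step 4: Verify.
34*(8) + 15*(-18) = 2 = 2 ✓

h = 8, g = -18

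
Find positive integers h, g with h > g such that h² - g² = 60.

Factor: h² - g² = (h+g)(h-g) = 60.
We need two factors of 60 with the same parity.
Use h+g = 30 and h-g = 2 (product 30·2 = 60).
Adding: 2h = 32, so h = 16.
Subtracting: 2g = 28, so g = 14.
Check: 16² - 14² = 256 - 196 = 60 ✓

h = 16, g = 14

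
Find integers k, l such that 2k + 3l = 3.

Step 1: Check solvability.
gcd(2, 3) = 1
Since 1 divides 3, solutions exist.

Step 2: Apply extended Euclidean algorithm to find gcd.
We find integers such that 2*x0 + 3*y0 = 1

Step 3: Scale the particular solution.
Multiply by 3/1 = 3:
k = -3, l = 3

Step 4: Verify.
2*(-3) + 3*(3) = 3 = 3 ✓

k = -3, l = 3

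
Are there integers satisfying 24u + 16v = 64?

Step 1: Compute gcd(24, 16).
gcd(24, 16) = 8

Step 2: Check divisibility.
Does 8 divide 64? 64 = 8 x 8, so yes.

By the theorem on linear Diophantine equations, 24u + 16v = 64 has integer solutions if and only if gcd(24, 16) divides 64. Since 8 | 64, solutions exist.

Yes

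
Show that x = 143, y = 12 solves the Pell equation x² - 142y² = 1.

Compute x² = 143² = 20449
Compute 142y² = 142·12² = 142·144 = 20448
x² - 142y² = 20449 - 20448 = 1
Since this equals 1, (143, 12) is a solution.

Yes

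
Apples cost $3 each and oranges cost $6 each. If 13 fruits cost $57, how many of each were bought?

Let a = apples, o = oranges.
a + o = 13
3a + 6o = 57
Substitute o = 13 - a:
3a + 6(13 - a) = 57
(3 - 6)a = 57 - 78
-3a = -21
a = 7, o = 13 - 7 = 6

Apples: 7, Oranges: 6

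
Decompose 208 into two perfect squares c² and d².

We need to find integers c, d > 0 such that c² + d² = 208.
Trying c = 8: d² = 208 - 8² = 208 - 64 = 144
d = 12
Check: 8² + 12² = 64 + 144 = 208 ✓

208 = 8² + 12²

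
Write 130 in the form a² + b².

We need to find integers a, b > 0 such that a² + b² = 130.
Trying a = 3: b² = 130 - 3² = 130 - 9 = 121
b = 11
Check: 3² + 11² = 9 + 121 = 130 ✓

130 = 3² + 11²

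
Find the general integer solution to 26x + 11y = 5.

Step 1: Compute gcd(26, 11) = 1.
Since 1 divides 5, solutions exist.

Step 2: Find a particular solution using extended Euclidean algorithm.
We get x₀ = 15, y₀ = -35.
Check: 26*15 + 11*-35 = 5 = 5 ✓

Step 3: Write the general solution.
x = 15 + (11/1)t = 15 + 11t
y = -35 - (26/1)t = -35 - 26t
for any integer t.

x = 15 + 11t, y = -35 - 26t for integer t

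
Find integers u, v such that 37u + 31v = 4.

Step 1: Check solvability.
gcd(37, 31) = 1
Since 1 divides 4, solutions exist.

Step 2: Apply extended Euclidean algorithm to find gcd.
We find integers such that 37*x0 + 31*y0 = 1

Step 3: Scale the particular solution.
Multiply by 4/1 = 4:
u = -20, v = 24

Step 4: Verify.
37*(-20) + 31*(24) = 4 = 4 ✓

u = -20, v = 24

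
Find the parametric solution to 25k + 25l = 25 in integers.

Step 1: Compute gcd(25, 25) = 25.
Since 25 divides 25, solutions exist.

Step 2: Find a particular solution using extended Euclidean algorithm.
We get k₀ = 0, l₀ = 1.
Check: 25*0 + 25*1 = 25 = 25 ✓

Step 3: Write the general solution.
k = 0 + (25/25)t = 0 + 1t
l = 1 - (25/25)t = 1 - 1t
for any integer t.

k = 0 + 1t, l = 1 - 1t for integer t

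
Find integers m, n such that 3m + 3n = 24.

Step 1: Check solvability.
gcd(3, 3) = 3
Since 3 divides 24, solutions exist.

Step 2: Apply extended Euclidean algorithm to find gcd.
We find integers such that 3*x0 + 3*y0 = 3

Step 3: Scale the particular solution.
Multiply by 24/3 = 8:
m = 0, n = 8

Step 4: Verify.
3*(0) + 3*(8) = 24 = 24 ✓

m = 0, n = 8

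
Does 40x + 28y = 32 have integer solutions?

Step 1: Compute gcd(40, 28).
gcd(40, 28) = 4

Step 2: Check divisibility.
Does 4 divide 32? 32 = 4 x 8, so yes.

By the theorem on linear Diophantine equations, 40x + 28y = 32 has integer solutions if and only if gcd(40, 28) divides 32. Since 4 | 32, solutions exist.

Yes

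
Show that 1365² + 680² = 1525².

Compute a² + b²:
1365² + 680² = 1863225 + 462400 = 2325625
Compute c²:
1525² = 2325625
Since 2325625 = 2325625, it is a Pythagorean triple.

Yes, it is a Pythagorean triple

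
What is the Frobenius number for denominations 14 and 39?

For two coprime denominations a and b, the Frobenius number (largest value not representable as a non-negative combination) is ab - a - b.
Here gcd(14, 39) = 1, so they are coprime.
F(14, 39) = 14·39 - 14 - 39 = 546 - 53 = 493

493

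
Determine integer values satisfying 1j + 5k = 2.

Step 1: Check solvability.
gcd(1, 5) = 1
Since 1 divides 2, solutions exist.

Step 2: Apply extended Euclidean algorithm to find gcd.
We find integers such that 1*x0 + 5*y0 = 1

Step 3: Scale the particular solution.
Multiply by 2/1 = 2:
j = 2, k = 0

Step 4: Verify.
1*(2) + 5*(0) = 2 = 2 ✓

j = 2, k = 0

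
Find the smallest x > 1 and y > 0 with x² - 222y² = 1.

We seek the smallest positive integers (x, y) with x² - 222y² = 1, i.e., x² = 222y² + 1.
Try successive y values:
y = 1: x² = 222·1² + 1 = 223, not a perfect square
y = 2: x² = 222·2² + 1 = 889, not a perfect square
y = 3: x² = 222·3² + 1 = 1999, not a perfect square
... continuing the search (or via continued fractions) ...
y = 10: x² = 222·10² + 1 = 22201, x = 149 ✓

Verify: 149² - 222·10² = 22201 - 22200 = 1 ✓

x = 149, y = 10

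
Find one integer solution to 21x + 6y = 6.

Step 1: Check solvability.
gcd(21, 6) = 3
Since 3 divides 6, solutions exist.

Step 2: Apply extended Euclidean algorithm to find gcd.
We find integers such that 21*x0 + 6*y0 = 3

Step 3: Scale the particular solution.
Multiply by 6/3 = 2:
x = 2, y = -6

Step 4: Verify.
21*(2) + 6*(-6) = 6 = 6 ✓

x = 2, y = -6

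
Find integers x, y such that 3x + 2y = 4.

Step 1: Check solvability.
gcd(3, 2) = 1
Since 1 divides 4, solutions exist.

Step 2: Apply extended Euclidean algorithm to find gcd.
We find integers such that 3*x0 + 2*y0 = 1

Step 3: Scale the particular solution.
Multiply by 4/1 = 4:
x = 4, y = -4

Step 4: Verify.
3*(4) + 2*(-4) = 4 = 4 ✓

x = 4, y = -4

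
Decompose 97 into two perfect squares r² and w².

We need to find integers r, w > 0 such that r² + w² = 97.
Trying r = 4: w² = 97 - 4² = 97 - 16 = 81
w = 9
Check: 4² + 9² = 16 + 81 = 97 ✓

97 = 4² + 9²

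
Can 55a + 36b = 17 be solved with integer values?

Step 1: Compute gcd(55, 36).
gcd(55, 36) = 1

Step 2: Check divisibility.
Does 1 divide 17? 17 = 1 x 17, so yes.

By the theorem on linear Diophantine equations, 55a + 36b = 17 has integer solutions if and only if gcd(55, 36) divides 17. Since 1 | 17, solutions exist.

Yes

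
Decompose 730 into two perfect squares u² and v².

We need to find integers u, v > 0 such that u² + v² = 730.
Trying u = 1: v² = 730 - 1² = 730 - 1 = 729
v = 27
Check: 1² + 27² = 1 + 729 = 730 ✓

730 = 1² + 27²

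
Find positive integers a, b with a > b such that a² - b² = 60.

Factor: a² - b² = (a+b)(a-b) = 60.
We need two factors of 60 with the same parity.
Use a+b = 30 and a-b = 2 (product 30·2 = 60).
Adding: 2a = 32, so a = 16.
Subtracting: 2b = 28, so b = 14.
Check: 16² - 14² = 256 - 196 = 60 ✓

a = 16, b = 14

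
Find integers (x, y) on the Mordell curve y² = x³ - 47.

Try small integer x values and check whether x³ - 47 is a perfect square.
x = 12: x³ - 47 = 12³ - 47 = 1728 - 47 = 1681
Is 1681 a perfect square? 41² = 1681 ✓
So (x, y) = (12, 41) is a solution.

x = 12, y = 41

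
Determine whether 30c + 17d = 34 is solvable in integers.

Step 1: Compute gcd(30, 17).
gcd(30, 17) = 1

Step 2: Check divisibility.
Does 1 divide 34? 34 = 1 x 34, so yes.

By the theorem on linear Diophantine equations, 30c + 17d = 34 has integer solutions if and only if gcd(30, 17) divides 34. Since 1 | 34, solutions exist.

Yes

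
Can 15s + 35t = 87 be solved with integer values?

Step 1: Compute gcd(15, 35).
gcd(15, 35) = 5

Step 2: Check divisibility.
Does 5 divide 87? 87 = 5 x 17 + 2, so no.

By the theorem on linear Diophantine equations, 15s + 35t = 87 has integer solutions if and only if gcd(15, 35) divides 87. Since 5 does not divide 87, no solutions exist.

No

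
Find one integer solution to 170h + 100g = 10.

Step 1: Check solvability.
gcd(170, 100) = 10
Since 10 divides 10, solutions exist.

Step 2: Apply extended Euclidean algorithm to find gcd.
We find integers such that 170*x0 + 100*y0 = 10

Step 3: Scale the particular solution.
Multiply by 10/10 = 1:
h = 3, g = -5

Step 4: Verify.
170*(3) + 100*(-5) = 10 = 10 ✓

h = 3, g = -5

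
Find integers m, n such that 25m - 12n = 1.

Step 1: Check solvability.
gcd(25, 12) = 1
Since 1 divides 1, solutions exist.

Step 2: Apply extended Euclidean algorithm to find gcd.
We find integers such that 25*x0 + 12*y0 = 1

Step 3: Scale the particular solution.
Multiply by 1/1 = 1:
m = 1, n = 2

Step 4: Verify.
25*(1) - 12*(2) = 1 = 1 ✓

m = 1, n = 2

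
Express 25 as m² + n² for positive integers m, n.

We need to find integers m, n > 0 such that m² + n² = 25.
Trying m = 3: n² = 25 - 3² = 25 - 9 = 16
n = 4
Check: 3² + 4² = 9 + 16 = 25 ✓

25 = 3² + 4²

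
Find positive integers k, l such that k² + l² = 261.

Search for k with 261 - k² a perfect square.
k = 6: 261 - 6² = 261 - 36 = 225 = 15² ✓
So k = 6, l = 15.

k = 6, l = 15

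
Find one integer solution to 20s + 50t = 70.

Step 1: Check solvability.
gcd(20, 50) = 10
Since 10 divides 70, solutions exist.

Step 2: Apply extended Euclidean algorithm to find gcd.
We find integers such that 20*x0 + 50*y0 = 10

Step 3: Scale the particular solution.
Multiply by 70/10 = 7:
s = -14, t = 7

Step 4: Verify.
20*(-14) + 50*(7) = 70 = 70 ✓

s = -14, t = 7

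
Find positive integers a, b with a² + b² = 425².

We need a² + b² = 425² = 180625.
Trying: 87² + 416² = 7569 + 173056 = 180625 ✓

(87, 416, 425)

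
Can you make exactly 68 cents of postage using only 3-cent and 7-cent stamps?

We need non-negative x, y with 3x + 7y = 68.
gcd(3, 7) = 1 divides 68, so integer solutions exist.
Search for a non-negative one: x = 4 gives 7y = 68 - 12 = 56, so y = 8.
Check: 3·4 + 7·8 = 68 ✓

Yes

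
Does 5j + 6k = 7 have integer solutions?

Step 1: Compute gcd(5, 6).
gcd(5, 6) = 1

Step 2: Check divisibility.
Does 1 divide 7? 7 = 1 x 7, so yes.

By the theorem on linear Diophantine equations, 5j + 6k = 7 has integer solutions if and only if gcd(5, 6) divides 7. Since 1 | 7, solutions exist.

Yes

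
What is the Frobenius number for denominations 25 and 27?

For two coprime denominations a and b, the Frobenius number (largest value not representable as a non-negative combination) is ab - a - b.
Here gcd(25, 27) = 1, so they are coprime.
F(25, 27) = 25·27 - 25 - 27 = 675 - 52 = 623

623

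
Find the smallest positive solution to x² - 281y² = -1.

We need x² = 281y² - 1. Try successive y:
y = 1: x² = 281·1² - 1 = 280, not a perfect square
y = 2: x² = 281·2² - 1 = 1123, not a perfect square
y = 3: x² = 281·3² - 1 = 2528, not a perfect square
...
y = 63445: x² = 281·63445² - 1 = 1131100315024 = 1063532² ✓
Check: 1063532² - 281·63445² = 1131100315024 - 1131100315025 = -1 ✓

x = 1063532, y = 63445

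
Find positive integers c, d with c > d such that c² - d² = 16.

Factor: c² - d² = (c+d)(c-d) = 16.
We need two factors of 16 with the same parity.
Use c+d = 8 and c-d = 2 (product 8·2 = 16).
Adding: 2c = 10, so c = 5.
Subtracting: 2d = 6, so d = 3.
Check: 5² - 3² = 25 - 9 = 16 ✓

c = 5, d = 3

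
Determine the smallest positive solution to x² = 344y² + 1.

We seek the smallest positive integers (x, y) with x² - 344y² = 1, i.e., x² = 344y² + 1.
Try successive y values:
y = 1: x² = 344·1² + 1 = 345, not a perfect square
y = 2: x² = 344·2² + 1 = 1377, not a perfect square
y = 3: x² = 344·3² + 1 = 3097, not a perfect square
... continuing the search (or via continued fractions) ...
y = 561: x² = 344·561² + 1 = 108264025, x = 10405 ✓

Verify: 10405² - 344·561² = 108264025 - 108264024 = 1 ✓

x = 10405, y = 561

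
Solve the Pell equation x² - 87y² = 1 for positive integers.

We seek the smallest positive integers (x, y) with x² - 87y² = 1, i.e., x² = 87y² + 1.
Try successive y values:
y = 1: x² = 87·1² + 1 = 88, not a perfect square
y = 2: x² = 87·2² + 1 = 349, not a perfect square
y = 3: x² = 87·3² + 1 = 784, x = 28 ✓

Verify: 28² - 87·3² = 784 - 783 = 1 ✓

x = 28, y = 3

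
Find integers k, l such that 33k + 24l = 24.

Step 1: Check solvability.
gcd(33, 24) = 3
Since 3 divides 24, solutions exist.

Step 2: Apply extended Euclidean algorithm to find gcd.
We find integers such that 33*x0 + 24*y0 = 3

Step 3: Scale the particular solution.
Multiply by 24/3 = 8:
k = 24, l = -32

Step 4: Verify.
33*(24) + 24*(-32) = 24 = 24 ✓

k = 24, l = -32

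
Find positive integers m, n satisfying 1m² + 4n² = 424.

Try small values of m and check whether (424 - 1m²)/4 is a perfect square.
m = 10: 1·10² = 100, so 4n² = 424 - 100 = 324, giving n² = 81, n = 9.
Check: 1·10² + 4·9² = 100 + 324 = 424 ✓

m = 10, n = 9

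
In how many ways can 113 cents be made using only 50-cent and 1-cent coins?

We need non-negative integers (x, y) with 50x + 1y = 113.
For each x from 0 to 2, check if (113 - 50x) is a non-negative multiple of 1.
Solutions (x, y): (0,113), (1,63), (2,13)
Count: 3

3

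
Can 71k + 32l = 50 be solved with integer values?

Step 1: Compute gcd(71, 32).
gcd(71, 32) = 1

Step 2: Check divisibility.
Does 1 divide 50? 50 = 1 x 50, so yes.

By the theorem on linear Diophantine equations, 71k + 32l = 50 has integer solutions if and only if gcd(71, 32) divides 50. Since 1 | 50, solutions exist.

Yes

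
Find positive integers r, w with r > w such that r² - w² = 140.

Factor: r² - w² = (r+w)(r-w) = 140.
We need two factors of 140 with the same parity.
Use r+w = 70 and r-w = 2 (product 70·2 = 140).
Adding: 2r = 72, so r = 36.
Subtracting: 2w = 68, so w = 34.
Check: 36² - 34² = 1296 - 1156 = 140 ✓

r = 36, w = 34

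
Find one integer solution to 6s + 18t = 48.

Step 1: Check solvability.
gcd(6, 18) = 6
Since 6 divides 48, solutions exist.

Step 2: Apply extended Euclidean algorithm to find gcd.
We find integers such that 6*x0 + 18*y0 = 6

Step 3: Scale the particular solution.
Multiply by 48/6 = 8:
s = 8, t = 0

Step 4: Verify.
6*(8) + 18*(0) = 48 = 48 ✓

s = 8, t = 0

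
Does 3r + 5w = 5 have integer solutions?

Step 1: Compute gcd(3, 5).
gcd(3, 5) = 1

Step 2: Check divisibility.
Does 1 divide 5? 5 = 1 x 5, so yes.

By the theorem on linear Diophantine equations, 3r + 5w = 5 has integer solutions if and only if gcd(3, 5) divides 5. Since 1 | 5, solutions exist.

Yes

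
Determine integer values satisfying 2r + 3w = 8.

Step 1: Check solvability.
gcd(2, 3) = 1
Since 1 divides 8, solutions exist.

Step 2: Apply extended Euclidean algorithm to find gcd.
We find integers such that 2*x0 + 3*y0 = 1

Step 3: Scale the particular solution.
Multiply by 8/1 = 8:
r = -8, w = 8

Step 4: Verify.
2*(-8) + 3*(8) = 8 = 8 ✓

r = -8, w = 8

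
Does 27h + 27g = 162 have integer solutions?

Step 1: Compute gcd(27, 27).
gcd(27, 27) = 27

Step 2: Check divisibility.
Does 27 divide 162? 162 = 27 x 6, so yes.

By the theorem on linear Diophantine equations, 27h + 27g = 162 has integer solutions if and only if gcd(27, 27) divides 162. Since 27 | 162, solutions exist.

Yes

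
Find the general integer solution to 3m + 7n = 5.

Step 1: Compute gcd(3, 7) = 1.
Since 1 divides 5, solutions exist.

Step 2: Find a particular solution using extended Euclidean algorithm.
We get m₀ = -10, n₀ = 5.
Check: 3*-10 + 7*5 = 5 = 5 ✓

Step 3: Write the general solution.
m = -10 + (7/1)t = -10 + 7t
n = 5 - (3/1)t = 5 - 3t
for any integer t.

m = -10 + 7t, n = 5 - 3t for integer t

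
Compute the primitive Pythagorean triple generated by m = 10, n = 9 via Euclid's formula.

a = m² - n² = 100 - 81 = 19
b = 2mn = 2·10·9 = 180
c = m² + n² = 100 + 81 = 181
Verify: 19² + 180² = 361 + 32400 = 32761 = 181² ✓

(19, 180, 181)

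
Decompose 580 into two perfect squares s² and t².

We need to find integers s, t > 0 such that s² + t² = 580.
Trying s = 2: t² = 580 - 2² = 580 - 4 = 576
t = 24
Check: 2² + 24² = 4 + 576 = 580 ✓

580 = 2² + 24²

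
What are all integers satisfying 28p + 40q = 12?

Step 1: Compute gcd(28, 40) = 4.
Since 4 divides 12, solutions exist.

Step 2: Find a particular solution using extended Euclidean algorithm.
We get p₀ = 9, q₀ = -6.
Check: 28*9 + 40*-6 = 12 = 12 ✓

Step 3: Write the general solution.
p = 9 + (40/4)t = 9 + 10t
q = -6 - (28/4)t = -6 - 7t
for any integer t.

p = 9 + 10t, q = -6 - 7t for integer t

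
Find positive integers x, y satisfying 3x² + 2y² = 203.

Try small values of x and check whether (203 - 3x²)/2 is a perfect square.
x = 1: 3·1² = 3, so 2y² = 203 - 3 = 200, giving y² = 100, y = 10.
Check: 3·1² + 2·10² = 3 + 200 = 203 ✓

x = 1, y = 10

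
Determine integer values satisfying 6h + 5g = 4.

Step 1: Check solvability.
gcd(6, 5) = 1
Since 1 divides 4, solutions exist.

Step 2: Apply extended Euclidean algorithm to find gcd.
We find integers such that 6*x0 + 5*y0 = 1

Step 3: Scale the particular solution.
Multiply by 4/1 = 4:
h = 4, g = -4

Step 4: Verify.
6*(4) + 5*(-4) = 4 = 4 ✓

h = 4, g = -4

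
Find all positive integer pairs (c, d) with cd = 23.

The positive divisors of 23 are: 1, 23.
Each divisor d gives the pair (d, 23/d):
(1, 23), (23, 1)

(1, 23), (23, 1)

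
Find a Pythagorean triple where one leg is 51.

We need the other leg and hypotenuse such that 51² + x² = c².
Take x = 140, c = 149: 51² + 140² = 2601 + 19600 = 22201 = 149² ✓
Triple: (51, 140, 149)

(51, 140, 149)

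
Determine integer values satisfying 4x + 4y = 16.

Step 1: Check solvability.
gcd(4, 4) = 4
Since 4 divides 16, solutions exist.

Step 2: Apply extended Euclidean algorithm to find gcd.
We find integers such that 4*x0 + 4*y0 = 4

Step 3: Scale the particular solution.
Multiply by 16/4 = 4:
x = 0, y = 4

Step 4: Verify.
4*(0) + 4*(4) = 16 = 16 ✓

x = 0, y = 4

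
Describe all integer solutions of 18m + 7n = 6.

Step 1: Compute gcd(18, 7) = 1.
Since 1 divides 6, solutions exist.

Step 2: Find a particular solution using extended Euclidean algorithm.
We get m₀ = 12, n₀ = -30.
Check: 18*12 + 7*-30 = 6 = 6 ✓

Step 3: Write the general solution.
m = 12 + (7/1)t = 12 + 7t
n = -30 - (18/1)t = -30 - 18t
for any integer t.

m = 12 + 7t, n = -30 - 18t for integer t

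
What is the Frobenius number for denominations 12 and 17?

For two coprime denominations a and b, the Frobenius number (largest value not representable as a non-negative combination) is ab - a - b.
Here gcd(12, 17) = 1, so they are coprime.
F(12, 17) = 12·17 - 12 - 17 = 204 - 29 = 175

175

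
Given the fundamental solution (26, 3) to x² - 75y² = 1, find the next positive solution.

Solutions to x² - Dy² = 1 are generated by powers of (x₀ + y₀√D).
The next solution satisfies x₁ + y₁√75 = (x₀ + y₀√75)², giving:
x₁ = x₀² + 75y₀² = 26² + 75·3² = 676 + 675 = 1351
y₁ = 2x₀y₀ = 2·26·3 = 156

Verify: 1351² - 75·156² = 1825201 - 1825200 = 1 ✓

x = 1351, y = 156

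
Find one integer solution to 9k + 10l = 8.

Step 1: Check solvability.
gcd(9, 10) = 1
Since 1 divides 8, solutions exist.

Step 2: Apply extended Euclidean algorithm to find gcd.
We find integers such that 9*x0 + 10*y0 = 1

Step 3: Scale the particular solution.
Multiply by 8/1 = 8:
k = -8, l = 8

Step 4: Verify.
9*(-8) + 10*(8) = 8 = 8 ✓

k = -8, l = 8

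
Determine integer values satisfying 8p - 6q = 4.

Step 1: Check solvability.
gcd(8, 6) = 2
Since 2 divides 4, solutions exist.

Step 2: Apply extended Euclidean algorithm to find gcd.
We find integers such that 8*x0 + 6*y0 = 2

Step 3: Scale the particular solution.
Multiply by 4/2 = 2:
p = 2, q = 2

Step 4: Verify.
8*(2) - 6*(2) = 4 = 4 ✓

p = 2, q = 2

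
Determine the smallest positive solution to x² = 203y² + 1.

We seek the smallest positive integers (x, y) with x² - 203y² = 1, i.e., x² = 203y² + 1.
Try successive y values:
y = 1: x² = 203·1² + 1 = 204, not a perfect square
y = 2: x² = 203·2² + 1 = 813, not a perfect square
y = 3: x² = 203·3² + 1 = 1828, not a perfect square
... continuing the search (or via continued fractions) ...
y = 4: x² = 203·4² + 1 = 3249, x = 57 ✓

Verify: 57² - 203·4² = 3249 - 3248 = 1 ✓

x = 57, y = 4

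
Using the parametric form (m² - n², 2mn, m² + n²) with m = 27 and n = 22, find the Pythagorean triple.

a = m² - n² = 27² - 22² = 729 - 484 = 245
b = 2mn = 2·27·22 = 1188
c = m² + n² = 729 + 484 = 1213
Verify: 245² + 1188² = 60025 + 1411344 = 1471369 = 1213² ✓

(245, 1188, 1213)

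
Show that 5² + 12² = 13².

Compute a² + b²:
5² + 12² = 25 + 144 = 169
Compute c²:
13² = 169
Since 169 = 169, it is a Pythagorean triple.

Yes, it is a Pythagorean triple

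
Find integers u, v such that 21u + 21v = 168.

Step 1: Check solvability.
gcd(21, 21) = 21
Since 21 divides 168, solutions exist.

Step 2: Apply extended Euclidean algorithm to find gcd.
We find integers such that 21*x0 + 21*y0 = 21

Step 3: Scale the particular solution.
Multiply by 168/21 = 8:
u = 0, v = 8

Step 4: Verify.
21*(0) + 21*(8) = 168 = 168 ✓

u = 0, v = 8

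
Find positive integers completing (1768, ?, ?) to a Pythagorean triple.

We need the other leg and hypotenuse such that 1768² + x² = c².
Take x = 774, c = 1930: 1768² + 774² = 3125824 + 599076 = 3724900 = 1930² ✓
Triple: (774, 1768, 1930)

(774, 1768, 1930)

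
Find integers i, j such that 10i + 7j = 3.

Step 1: Check solvability.
gcd(10, 7) = 1
Since 1 divides 3, solutions exist.

Step 2: Apply extended Euclidean algorithm to find gcd.
We find integers such that 10*x0 + 7*y0 = 1

Step 3: Scale the particular solution.
Multiply by 3/1 = 3:
i = -6, j = 9

Step 4: Verify.
10*(-6) + 7*(9) = 3 = 3 ✓

i = -6, j = 9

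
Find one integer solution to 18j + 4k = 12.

Step 1: Check solvability.
gcd(18, 4) = 2
Since 2 divides 12, solutions exist.

Step 2: Apply extended Euclidean algorithm to find gcd.
We find integers such that 18*x0 + 4*y0 = 2

Step 3: Scale the particular solution.
Multiply by 12/2 = 6:
j = 6, k = -24

Step 4: Verify.
18*(6) + 4*(-24) = 12 = 12 ✓

j = 6, k = -24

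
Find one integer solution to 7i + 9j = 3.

Step 1: Check solvability.
gcd(7, 9) = 1
Since 1 divides 3, solutions exist.

Step 2: Apply extended Euclidean algorithm to find gcd.
We find integers such that 7*x0 + 9*y0 = 1

Step 3: Scale the particular solution.
Multiply by 3/1 = 3:
i = 12, j = -9

Step 4: Verify.
7*(12) + 9*(-9) = 3 = 3 ✓

i = 12, j = -9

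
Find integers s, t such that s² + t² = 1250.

We need to find integers s, t > 0 such that s² + t² = 1250.
Trying s = 5: t² = 1250 - 5² = 1250 - 25 = 1225
t = 35
Check: 5² + 35² = 25 + 1225 = 1250 ✓

1250 = 5² + 35²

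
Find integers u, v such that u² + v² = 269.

We need to find integers u, v > 0 such that u² + v² = 269.
Trying u = 10: v² = 269 - 10² = 269 - 100 = 169
v = 13
Check: 10² + 13² = 100 + 169 = 269 ✓

269 = 10² + 13²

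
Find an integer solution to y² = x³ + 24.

Try small integer x values and check whether x³ + 24 is a perfect square.
x = -2: x³ + 24 = -2³ + 24 = -8 + 24 = 16
Is 16 a perfect square? 4² = 16 ✓
So (x, y) = (-2, 4) is a solution.

x = -2, y = 4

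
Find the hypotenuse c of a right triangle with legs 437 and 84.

c² = a² + b² = 437² + 84² = 190969 + 7056 = 198025
c = 445

445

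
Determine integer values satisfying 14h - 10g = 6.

Step 1: Check solvability.
gcd(14, 10) = 2
Since 2 divides 6, solutions exist.

Step 2: Apply extended Euclidean algorithm to find gcd.
We find integers such that 14*x0 + 10*y0 = 2

Step 3: Scale the particular solution.
Multiply by 6/2 = 3:
h = -6, g = -9

Step 4: Verify.
14*(-6) - 10*(-9) = 6 = 6 ✓

h = -6, g = -9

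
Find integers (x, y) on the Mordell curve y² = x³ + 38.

Try small integer x values and check whether x³ + 38 is a perfect square.
x = 11: x³ + 38 = 11³ + 38 = 1331 + 38 = 1369
Is 1369 a perfect square? 37² = 1369 ✓
So (x, y) = (11, 37) is a solution.

x = 11, y = 37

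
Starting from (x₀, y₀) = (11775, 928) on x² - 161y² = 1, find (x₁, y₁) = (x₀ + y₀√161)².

Solutions to x² - Dy² = 1 are generated by powers of (x₀ + y₀√D).
The next solution satisfies x₁ + y₁√161 = (x₀ + y₀√161)², giving:
x₁ = x₀² + 161y₀² = 11775² + 161·928² = 138650625 + 138650624 = 277301249
y₁ = 2x₀y₀ = 2·11775·928 = 21854400

Verify: 277301249² - 161·21854400² = 76895982696960001 - 76895982696960000 = 1 ✓

x = 277301249, y = 21854400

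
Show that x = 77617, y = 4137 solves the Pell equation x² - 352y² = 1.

Compute x² = 77617² = 6024398689
Compute 352y² = 352·4137² = 352·17114769 = 6024398688
x² - 352y² = 6024398689 - 6024398688 = 1
Since this equals 1, (77617, 4137) is a solution.

Yes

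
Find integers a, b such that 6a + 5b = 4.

Step 1: Check solvability.
gcd(6, 5) = 1
Since 1 divides 4, solutions exist.

Step 2: Apply extended Euclidean algorithm to find gcd.
We find integers such that 6*x0 + 5*y0 = 1

Step 3: Scale the particular solution.
Multiply by 4/1 = 4:
a = 4, b = -4

Step 4: Verify.
6*(4) + 5*(-4) = 4 = 4 ✓

a = 4, b = -4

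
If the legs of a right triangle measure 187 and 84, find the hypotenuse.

c² = a² + b² = 187² + 84² = 34969 + 7056 = 42025
c = 205

205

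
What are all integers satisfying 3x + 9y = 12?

Step 1: Compute gcd(3, 9) = 3.
Since 3 divides 12, solutions exist.

Step 2: Find a particular solution using extended Euclidean algorithm.
We get x₀ = 4, y₀ = 0.
Check: 3*4 + 9*0 = 12 = 12 ✓

Step 3: Write the general solution.
x = 4 + (9/3)t = 4 + 3t
y = 0 - (3/3)t = 0 - 1t
for any integer t.

x = 4 + 3t, y = 0 - 1t for integer t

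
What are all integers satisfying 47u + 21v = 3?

Step 1: Compute gcd(47, 21) = 1.
Since 1 divides 3, solutions exist.

Step 2: Find a particular solution using extended Euclidean algorithm.
We get u₀ = -12, v₀ = 27.
Check: 47*-12 + 21*27 = 3 = 3 ✓

Step 3: Write the general solution.
u = -12 + (21/1)t = -12 + 21t
v = 27 - (47/1)t = 27 - 47t
for any integer t.

u = -12 + 21t, v = 27 - 47t for integer t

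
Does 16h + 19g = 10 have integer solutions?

Step 1: Compute gcd(16, 19).
gcd(16, 19) = 1

Step 2: Check divisibility.
Does 1 divide 10? 10 = 1 x 10, so yes.

By the theorem on linear Diophantine equations, 16h + 19g = 10 has integer solutions if and only if gcd(16, 19) divides 10. Since 1 | 10, solutions exist.

Yes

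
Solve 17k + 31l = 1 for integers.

Step 1: Check solvability.
gcd(17, 31) = 1
Since 1 divides 1, solutions exist.

Step 2: Apply extended Euclidean algorithm to find gcd.
We find integers such that 17*x0 + 31*y0 = 1

Step 3: Scale the particular solution.
Multiply by 1/1 = 1:
k = 11, l = -6

Step 4: Verify.
17*(11) + 31*(-6) = 1 = 1 ✓

k = 11, l = -6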